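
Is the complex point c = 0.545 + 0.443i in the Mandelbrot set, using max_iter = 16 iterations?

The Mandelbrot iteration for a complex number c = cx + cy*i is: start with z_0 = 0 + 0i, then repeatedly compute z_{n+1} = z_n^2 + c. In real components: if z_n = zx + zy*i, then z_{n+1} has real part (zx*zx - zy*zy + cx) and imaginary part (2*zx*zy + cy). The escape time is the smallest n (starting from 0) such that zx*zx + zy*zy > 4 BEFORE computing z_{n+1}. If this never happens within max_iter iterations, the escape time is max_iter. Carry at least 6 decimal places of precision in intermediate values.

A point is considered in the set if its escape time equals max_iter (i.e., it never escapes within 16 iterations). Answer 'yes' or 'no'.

Answer: no

Derivation:
z_0 = 0 + 0i, c = 0.5450 + 0.4430i
Iter 1: z = 0.5450 + 0.4430i, |z|^2 = 0.4933
Iter 2: z = 0.6458 + 0.9259i, |z|^2 = 1.2743
Iter 3: z = 0.1048 + 1.6388i, |z|^2 = 2.6967
Iter 4: z = -2.1297 + 0.7865i, |z|^2 = 5.1542
Escaped at iteration 4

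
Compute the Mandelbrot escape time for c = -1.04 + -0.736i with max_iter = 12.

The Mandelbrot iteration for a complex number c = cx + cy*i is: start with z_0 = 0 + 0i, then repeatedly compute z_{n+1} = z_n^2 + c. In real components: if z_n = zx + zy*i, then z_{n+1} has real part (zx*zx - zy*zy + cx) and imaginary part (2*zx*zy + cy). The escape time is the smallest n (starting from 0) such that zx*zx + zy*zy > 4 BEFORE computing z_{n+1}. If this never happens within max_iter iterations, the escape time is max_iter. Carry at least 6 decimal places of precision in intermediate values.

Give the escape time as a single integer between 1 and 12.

z_0 = 0 + 0i, c = -1.0400 + -0.7360i
Iter 1: z = -1.0400 + -0.7360i, |z|^2 = 1.6233
Iter 2: z = -0.5001 + 0.7949i, |z|^2 = 0.8819
Iter 3: z = -1.4217 + -1.5310i, |z|^2 = 4.3654
Escaped at iteration 3

Answer: 3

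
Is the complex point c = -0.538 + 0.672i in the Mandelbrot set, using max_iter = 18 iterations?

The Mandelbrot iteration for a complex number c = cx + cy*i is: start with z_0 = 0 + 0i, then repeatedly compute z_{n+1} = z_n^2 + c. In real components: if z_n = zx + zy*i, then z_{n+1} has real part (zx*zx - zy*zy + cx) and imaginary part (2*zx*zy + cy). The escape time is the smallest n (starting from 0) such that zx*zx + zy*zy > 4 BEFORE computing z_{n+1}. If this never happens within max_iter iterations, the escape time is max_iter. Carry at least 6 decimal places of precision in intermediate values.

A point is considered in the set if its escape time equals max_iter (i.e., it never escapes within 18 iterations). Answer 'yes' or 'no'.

Answer: no

Derivation:
z_0 = 0 + 0i, c = -0.5380 + 0.6720i
Iter 1: z = -0.5380 + 0.6720i, |z|^2 = 0.7410
Iter 2: z = -0.7001 + -0.0511i, |z|^2 = 0.4928
Iter 3: z = -0.0504 + 0.7435i, |z|^2 = 0.5554
Iter 4: z = -1.0883 + 0.5970i, |z|^2 = 1.5408
Iter 5: z = 0.2899 + -0.6275i, |z|^2 = 0.4778
Iter 6: z = -0.8477 + 0.3082i, |z|^2 = 0.8136
Iter 7: z = 0.0856 + 0.1495i, |z|^2 = 0.0297
Iter 8: z = -0.5530 + 0.6976i, |z|^2 = 0.7925
Iter 9: z = -0.7188 + -0.0996i, |z|^2 = 0.5266
Iter 10: z = -0.0312 + 0.8151i, |z|^2 = 0.6654
Iter 11: z = -1.2014 + 0.6211i, |z|^2 = 1.8292
Iter 12: z = 0.5197 + -0.8204i, |z|^2 = 0.9431
Iter 13: z = -0.9409 + -0.1808i, |z|^2 = 0.9179
Iter 14: z = 0.3146 + 1.0121i, |z|^2 = 1.1234
Iter 15: z = -1.4634 + 1.3088i, |z|^2 = 3.8546
Iter 16: z = -0.1092 + -3.1587i, |z|^2 = 9.9892
Escaped at iteration 16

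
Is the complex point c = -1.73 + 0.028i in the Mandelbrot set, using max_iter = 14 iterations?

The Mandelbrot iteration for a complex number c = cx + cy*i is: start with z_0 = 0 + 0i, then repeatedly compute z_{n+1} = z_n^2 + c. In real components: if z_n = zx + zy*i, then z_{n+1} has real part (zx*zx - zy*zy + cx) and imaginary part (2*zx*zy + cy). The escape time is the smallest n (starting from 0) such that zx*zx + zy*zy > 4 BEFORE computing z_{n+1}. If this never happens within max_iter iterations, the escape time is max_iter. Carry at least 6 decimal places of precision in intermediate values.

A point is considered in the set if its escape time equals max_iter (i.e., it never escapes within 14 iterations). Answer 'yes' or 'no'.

z_0 = 0 + 0i, c = -1.7300 + 0.0280i
Iter 1: z = -1.7300 + 0.0280i, |z|^2 = 2.9937
Iter 2: z = 1.2621 + -0.0689i, |z|^2 = 1.5977
Iter 3: z = -0.1418 + -0.1459i, |z|^2 = 0.0414
Iter 4: z = -1.7312 + 0.0694i, |z|^2 = 3.0018
Iter 5: z = 1.2621 + -0.2122i, |z|^2 = 1.6380
Iter 6: z = -0.1820 + -0.5076i, |z|^2 = 0.2908
Iter 7: z = -1.9545 + 0.2128i, |z|^2 = 3.8655
Iter 8: z = 2.0449 + -0.8039i, |z|^2 = 4.8278
Escaped at iteration 8

Answer: no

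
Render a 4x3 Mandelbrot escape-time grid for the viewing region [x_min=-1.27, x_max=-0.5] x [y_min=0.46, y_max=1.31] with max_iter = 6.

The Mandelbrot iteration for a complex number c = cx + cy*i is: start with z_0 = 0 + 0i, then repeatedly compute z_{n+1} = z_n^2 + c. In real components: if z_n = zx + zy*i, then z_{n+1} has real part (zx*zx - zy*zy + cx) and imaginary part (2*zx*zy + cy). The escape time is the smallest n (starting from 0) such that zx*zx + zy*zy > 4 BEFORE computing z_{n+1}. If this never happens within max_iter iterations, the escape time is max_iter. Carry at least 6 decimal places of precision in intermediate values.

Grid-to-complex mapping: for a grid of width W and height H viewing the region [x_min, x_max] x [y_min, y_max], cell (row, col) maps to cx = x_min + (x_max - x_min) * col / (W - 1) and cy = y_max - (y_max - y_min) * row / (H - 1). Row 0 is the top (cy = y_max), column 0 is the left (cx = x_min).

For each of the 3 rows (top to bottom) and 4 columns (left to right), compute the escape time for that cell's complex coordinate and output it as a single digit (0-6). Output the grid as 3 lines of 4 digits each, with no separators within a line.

(row=0, col=0): c = -1.2700 + 1.3100i → escape time 2
(row=0, col=1): c = -1.0133 + 1.3100i → escape time 2
(row=0, col=2): c = -0.7567 + 1.3100i → escape time 2
(row=0, col=3): c = -0.5000 + 1.3100i → escape time 3
(row=1, col=0): c = -1.2700 + 0.8850i → escape time 3
(row=1, col=1): c = -1.0133 + 0.8850i → escape time 3
(row=1, col=2): c = -0.7567 + 0.8850i → escape time 4
(row=1, col=3): c = -0.5000 + 0.8850i → escape time 4
(row=2, col=0): c = -1.2700 + 0.4600i → escape time 6
(row=2, col=1): c = -1.0133 + 0.4600i → escape time 5
(row=2, col=2): c = -0.7567 + 0.4600i → escape time 6
(row=2, col=3): c = -0.5000 + 0.4600i → escape time 6

Answer: 2223
3344
6566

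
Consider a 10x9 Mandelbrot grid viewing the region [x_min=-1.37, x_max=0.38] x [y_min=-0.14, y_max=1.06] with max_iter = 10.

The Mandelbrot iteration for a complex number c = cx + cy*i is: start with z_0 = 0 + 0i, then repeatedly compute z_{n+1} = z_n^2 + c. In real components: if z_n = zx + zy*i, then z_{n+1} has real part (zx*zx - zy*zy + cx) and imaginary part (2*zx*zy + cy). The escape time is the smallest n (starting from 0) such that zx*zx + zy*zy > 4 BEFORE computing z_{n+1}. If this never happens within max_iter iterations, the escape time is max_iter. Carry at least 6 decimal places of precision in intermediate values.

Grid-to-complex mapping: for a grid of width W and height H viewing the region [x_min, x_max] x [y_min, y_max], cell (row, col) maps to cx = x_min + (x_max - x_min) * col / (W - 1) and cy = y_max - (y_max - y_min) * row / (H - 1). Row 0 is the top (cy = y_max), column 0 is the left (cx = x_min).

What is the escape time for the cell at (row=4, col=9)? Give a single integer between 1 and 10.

z_0 = 0 + 0i, c = 0.3800 + 0.4600i
Iter 1: z = 0.3800 + 0.4600i, |z|^2 = 0.3560
Iter 2: z = 0.3128 + 0.8096i, |z|^2 = 0.7533
Iter 3: z = -0.1776 + 0.9665i, |z|^2 = 0.9656
Iter 4: z = -0.5226 + 0.1167i, |z|^2 = 0.2867
Iter 5: z = 0.6394 + 0.3380i, |z|^2 = 0.5232
Iter 6: z = 0.6746 + 0.8923i, |z|^2 = 1.2513
Iter 7: z = 0.0389 + 1.6639i, |z|^2 = 2.7702
Iter 8: z = -2.3872 + 0.5893i, |z|^2 = 6.0460
Escaped at iteration 8

Answer: 8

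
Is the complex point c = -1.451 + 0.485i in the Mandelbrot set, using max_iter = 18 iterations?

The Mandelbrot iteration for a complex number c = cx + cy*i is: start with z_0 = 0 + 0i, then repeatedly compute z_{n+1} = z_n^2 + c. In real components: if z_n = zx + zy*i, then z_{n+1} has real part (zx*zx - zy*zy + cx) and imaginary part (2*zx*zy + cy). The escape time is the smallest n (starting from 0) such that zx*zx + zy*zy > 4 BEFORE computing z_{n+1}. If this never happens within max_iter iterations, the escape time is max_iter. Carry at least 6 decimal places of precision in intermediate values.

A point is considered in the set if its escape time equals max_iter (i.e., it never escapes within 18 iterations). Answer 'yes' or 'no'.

Answer: no

Derivation:
z_0 = 0 + 0i, c = -1.4510 + 0.4850i
Iter 1: z = -1.4510 + 0.4850i, |z|^2 = 2.3406
Iter 2: z = 0.4192 + -0.9225i, |z|^2 = 1.0267
Iter 3: z = -2.1262 + -0.2884i, |z|^2 = 4.6041
Escaped at iteration 3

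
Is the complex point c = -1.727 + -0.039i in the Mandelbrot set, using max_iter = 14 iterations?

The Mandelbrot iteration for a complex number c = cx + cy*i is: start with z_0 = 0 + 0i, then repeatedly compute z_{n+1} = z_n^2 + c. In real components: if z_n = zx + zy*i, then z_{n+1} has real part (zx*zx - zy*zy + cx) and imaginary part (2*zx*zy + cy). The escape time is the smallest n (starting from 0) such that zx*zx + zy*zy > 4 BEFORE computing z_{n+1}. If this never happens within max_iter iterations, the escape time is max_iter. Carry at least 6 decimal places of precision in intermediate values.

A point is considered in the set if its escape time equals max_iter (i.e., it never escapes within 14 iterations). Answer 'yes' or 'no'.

Answer: no

Derivation:
z_0 = 0 + 0i, c = -1.7270 + -0.0390i
Iter 1: z = -1.7270 + -0.0390i, |z|^2 = 2.9841
Iter 2: z = 1.2540 + 0.0957i, |z|^2 = 1.5817
Iter 3: z = -0.1636 + 0.2010i, |z|^2 = 0.0672
Iter 4: z = -1.7406 + -0.1048i, |z|^2 = 3.0408
Iter 5: z = 1.2919 + 0.3258i, |z|^2 = 1.7750
Iter 6: z = -0.1643 + 0.8028i, |z|^2 = 0.6714
Iter 7: z = -2.3444 + -0.3027i, |z|^2 = 5.5880
Escaped at iteration 7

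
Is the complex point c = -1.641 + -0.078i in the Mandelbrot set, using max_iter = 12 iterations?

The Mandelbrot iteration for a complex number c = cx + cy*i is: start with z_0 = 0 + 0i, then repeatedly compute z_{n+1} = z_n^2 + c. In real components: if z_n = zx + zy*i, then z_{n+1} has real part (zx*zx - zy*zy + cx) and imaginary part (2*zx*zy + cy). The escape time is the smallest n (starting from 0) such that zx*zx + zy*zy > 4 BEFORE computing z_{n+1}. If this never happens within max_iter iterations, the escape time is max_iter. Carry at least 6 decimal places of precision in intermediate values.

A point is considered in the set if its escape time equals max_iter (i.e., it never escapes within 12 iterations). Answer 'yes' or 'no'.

Answer: no

Derivation:
z_0 = 0 + 0i, c = -1.6410 + -0.0780i
Iter 1: z = -1.6410 + -0.0780i, |z|^2 = 2.6990
Iter 2: z = 1.0458 + 0.1780i, |z|^2 = 1.1254
Iter 3: z = -0.5790 + 0.2943i, |z|^2 = 0.4218
Iter 4: z = -1.3924 + -0.4188i, |z|^2 = 2.1141
Iter 5: z = 0.1223 + 1.0882i, |z|^2 = 1.1992
Iter 6: z = -2.8103 + 0.1883i, |z|^2 = 7.9331
Escaped at iteration 6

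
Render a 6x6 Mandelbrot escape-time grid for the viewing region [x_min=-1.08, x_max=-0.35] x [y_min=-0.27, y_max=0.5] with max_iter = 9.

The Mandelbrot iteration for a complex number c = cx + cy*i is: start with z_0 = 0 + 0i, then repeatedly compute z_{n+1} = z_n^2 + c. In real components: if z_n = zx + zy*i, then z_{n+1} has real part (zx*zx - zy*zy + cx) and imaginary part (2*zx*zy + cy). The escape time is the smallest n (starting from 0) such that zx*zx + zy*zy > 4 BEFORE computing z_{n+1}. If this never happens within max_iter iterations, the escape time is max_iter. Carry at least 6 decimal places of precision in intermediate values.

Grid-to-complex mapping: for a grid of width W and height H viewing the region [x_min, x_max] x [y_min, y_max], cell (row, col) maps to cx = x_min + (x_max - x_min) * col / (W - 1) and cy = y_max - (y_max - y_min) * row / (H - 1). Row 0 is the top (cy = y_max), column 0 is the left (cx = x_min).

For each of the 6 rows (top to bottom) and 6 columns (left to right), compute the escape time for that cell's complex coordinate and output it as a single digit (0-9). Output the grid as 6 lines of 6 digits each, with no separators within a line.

(row=0, col=0): c = -1.0800 + 0.5000i → escape time 5
(row=0, col=1): c = -0.9340 + 0.5000i → escape time 5
(row=0, col=2): c = -0.7880 + 0.5000i → escape time 6
(row=0, col=3): c = -0.6420 + 0.5000i → escape time 9
(row=0, col=4): c = -0.4960 + 0.5000i → escape time 9
(row=0, col=5): c = -0.3500 + 0.5000i → escape time 9
(row=1, col=0): c = -1.0800 + 0.3460i → escape time 9
(row=1, col=1): c = -0.9340 + 0.3460i → escape time 8
(row=1, col=2): c = -0.7880 + 0.3460i → escape time 8
(row=1, col=3): c = -0.6420 + 0.3460i → escape time 9
(row=1, col=4): c = -0.4960 + 0.3460i → escape time 9
(row=1, col=5): c = -0.3500 + 0.3460i → escape time 9
(row=2, col=0): c = -1.0800 + 0.1920i → escape time 9
(row=2, col=1): c = -0.9340 + 0.1920i → escape time 9
(row=2, col=2): c = -0.7880 + 0.1920i → escape time 9
(row=2, col=3): c = -0.6420 + 0.1920i → escape time 9
(row=2, col=4): c = -0.4960 + 0.1920i → escape time 9
(row=2, col=5): c = -0.3500 + 0.1920i → escape time 9
(row=3, col=0): c = -1.0800 + 0.0380i → escape time 9
(row=3, col=1): c = -0.9340 + 0.0380i → escape time 9
(row=3, col=2): c = -0.7880 + 0.0380i → escape time 9
(row=3, col=3): c = -0.6420 + 0.0380i → escape time 9
(row=3, col=4): c = -0.4960 + 0.0380i → escape time 9
(row=3, col=5): c = -0.3500 + 0.0380i → escape time 9
(row=4, col=0): c = -1.0800 + -0.1160i → escape time 9
(row=4, col=1): c = -0.9340 + -0.1160i → escape time 9
(row=4, col=2): c = -0.7880 + -0.1160i → escape time 9
(row=4, col=3): c = -0.6420 + -0.1160i → escape time 9
(row=4, col=4): c = -0.4960 + -0.1160i → escape time 9
(row=4, col=5): c = -0.3500 + -0.1160i → escape time 9
(row=5, col=0): c = -1.0800 + -0.2700i → escape time 9
(row=5, col=1): c = -0.9340 + -0.2700i → escape time 9
(row=5, col=2): c = -0.7880 + -0.2700i → escape time 9
(row=5, col=3): c = -0.6420 + -0.2700i → escape time 9
(row=5, col=4): c = -0.4960 + -0.2700i → escape time 9
(row=5, col=5): c = -0.3500 + -0.2700i → escape time 9

Answer: 556999
988999
999999
999999
999999
999999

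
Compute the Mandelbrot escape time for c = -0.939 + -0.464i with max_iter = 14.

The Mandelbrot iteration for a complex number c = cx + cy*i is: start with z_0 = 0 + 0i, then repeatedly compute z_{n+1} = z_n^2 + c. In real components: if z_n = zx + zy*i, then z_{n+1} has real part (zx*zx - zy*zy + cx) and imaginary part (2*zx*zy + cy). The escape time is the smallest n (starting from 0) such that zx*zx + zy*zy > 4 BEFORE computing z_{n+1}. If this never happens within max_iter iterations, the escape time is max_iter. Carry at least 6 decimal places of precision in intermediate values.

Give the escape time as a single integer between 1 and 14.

z_0 = 0 + 0i, c = -0.9390 + -0.4640i
Iter 1: z = -0.9390 + -0.4640i, |z|^2 = 1.0970
Iter 2: z = -0.2726 + 0.4074i, |z|^2 = 0.2403
Iter 3: z = -1.0307 + -0.6861i, |z|^2 = 1.5330
Iter 4: z = -0.3474 + 0.9503i, |z|^2 = 1.0237
Iter 5: z = -1.7213 + -1.1243i, |z|^2 = 4.2269
Escaped at iteration 5

Answer: 5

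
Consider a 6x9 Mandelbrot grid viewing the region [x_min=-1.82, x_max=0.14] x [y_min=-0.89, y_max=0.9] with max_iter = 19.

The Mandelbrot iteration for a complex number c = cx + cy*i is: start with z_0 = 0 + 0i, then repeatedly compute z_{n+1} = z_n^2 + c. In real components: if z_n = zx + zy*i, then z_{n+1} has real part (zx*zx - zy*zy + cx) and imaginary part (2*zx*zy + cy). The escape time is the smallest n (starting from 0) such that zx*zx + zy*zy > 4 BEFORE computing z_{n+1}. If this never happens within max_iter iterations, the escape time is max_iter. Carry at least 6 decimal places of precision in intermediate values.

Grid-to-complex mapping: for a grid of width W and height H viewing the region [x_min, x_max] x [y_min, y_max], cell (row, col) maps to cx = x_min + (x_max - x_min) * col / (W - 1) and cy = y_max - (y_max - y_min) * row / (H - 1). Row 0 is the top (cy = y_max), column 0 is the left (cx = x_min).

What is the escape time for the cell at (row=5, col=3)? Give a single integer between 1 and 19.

Answer: 19

Derivation:
z_0 = 0 + 0i, c = -0.6440 + -0.2187i
Iter 1: z = -0.6440 + -0.2187i, |z|^2 = 0.4626
Iter 2: z = -0.2771 + 0.0630i, |z|^2 = 0.0808
Iter 3: z = -0.5712 + -0.2537i, |z|^2 = 0.3906
Iter 4: z = -0.3821 + 0.0710i, |z|^2 = 0.1510
Iter 5: z = -0.5030 + -0.2730i, |z|^2 = 0.3276
Iter 6: z = -0.4655 + 0.0559i, |z|^2 = 0.2198
Iter 7: z = -0.4304 + -0.2708i, |z|^2 = 0.2586
Iter 8: z = -0.5321 + 0.0144i, |z|^2 = 0.2833
Iter 9: z = -0.3611 + -0.2341i, |z|^2 = 0.1852
Iter 10: z = -0.5684 + -0.0497i, |z|^2 = 0.3255
Iter 11: z = -0.3234 + -0.1623i, |z|^2 = 0.1309
Iter 12: z = -0.5657 + -0.1138i, |z|^2 = 0.3330
Iter 13: z = -0.3369 + -0.0900i, |z|^2 = 0.1216
Iter 14: z = -0.5386 + -0.1581i, |z|^2 = 0.3151
Iter 15: z = -0.3789 + -0.0484i, |z|^2 = 0.1459
Iter 16: z = -0.5028 + -0.1821i, |z|^2 = 0.2859
Iter 17: z = -0.4244 + -0.0357i, |z|^2 = 0.1814
Iter 18: z = -0.4652 + -0.1885i, |z|^2 = 0.2519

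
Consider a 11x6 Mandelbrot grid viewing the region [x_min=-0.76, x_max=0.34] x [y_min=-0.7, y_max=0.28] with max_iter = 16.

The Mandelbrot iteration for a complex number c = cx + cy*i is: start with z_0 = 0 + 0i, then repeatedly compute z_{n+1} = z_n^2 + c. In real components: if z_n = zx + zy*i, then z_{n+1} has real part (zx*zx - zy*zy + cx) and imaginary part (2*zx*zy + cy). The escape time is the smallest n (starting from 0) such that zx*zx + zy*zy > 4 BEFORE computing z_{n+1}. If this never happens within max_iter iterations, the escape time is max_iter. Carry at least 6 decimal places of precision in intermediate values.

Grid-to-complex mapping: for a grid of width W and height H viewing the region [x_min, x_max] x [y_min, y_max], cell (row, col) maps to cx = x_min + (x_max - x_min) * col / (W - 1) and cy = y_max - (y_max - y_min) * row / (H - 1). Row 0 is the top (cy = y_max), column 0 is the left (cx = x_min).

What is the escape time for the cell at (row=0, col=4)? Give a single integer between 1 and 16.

Answer: 16

Derivation:
z_0 = 0 + 0i, c = -0.3200 + 0.2800i
Iter 1: z = -0.3200 + 0.2800i, |z|^2 = 0.1808
Iter 2: z = -0.2960 + 0.1008i, |z|^2 = 0.0978
Iter 3: z = -0.2425 + 0.2203i, |z|^2 = 0.1074
Iter 4: z = -0.3097 + 0.1731i, |z|^2 = 0.1259
Iter 5: z = -0.2540 + 0.1728i, |z|^2 = 0.0944
Iter 6: z = -0.2853 + 0.1922i, |z|^2 = 0.1183
Iter 7: z = -0.2755 + 0.1703i, |z|^2 = 0.1049
Iter 8: z = -0.2731 + 0.1861i, |z|^2 = 0.1092
Iter 9: z = -0.2801 + 0.1783i, |z|^2 = 0.1102
Iter 10: z = -0.2734 + 0.1801i, |z|^2 = 0.1072
Iter 11: z = -0.2777 + 0.1815i, |z|^2 = 0.1101
Iter 12: z = -0.2758 + 0.1792i, |z|^2 = 0.1082
Iter 13: z = -0.2760 + 0.1812i, |z|^2 = 0.1090
Iter 14: z = -0.2766 + 0.1800i, |z|^2 = 0.1089
Iter 15: z = -0.2759 + 0.1804i, |z|^2 = 0.1087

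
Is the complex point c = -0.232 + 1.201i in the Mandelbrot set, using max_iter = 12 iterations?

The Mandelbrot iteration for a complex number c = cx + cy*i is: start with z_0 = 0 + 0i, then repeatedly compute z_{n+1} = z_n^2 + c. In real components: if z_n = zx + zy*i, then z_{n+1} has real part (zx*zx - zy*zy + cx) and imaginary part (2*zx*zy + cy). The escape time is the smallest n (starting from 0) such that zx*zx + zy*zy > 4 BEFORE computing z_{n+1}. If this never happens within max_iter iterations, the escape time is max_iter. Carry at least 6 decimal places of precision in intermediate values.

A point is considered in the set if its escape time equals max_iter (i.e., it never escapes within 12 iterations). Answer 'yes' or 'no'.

Answer: no

Derivation:
z_0 = 0 + 0i, c = -0.2320 + 1.2010i
Iter 1: z = -0.2320 + 1.2010i, |z|^2 = 1.4962
Iter 2: z = -1.6206 + 0.6437i, |z|^2 = 3.0407
Iter 3: z = 1.9799 + -0.8854i, |z|^2 = 4.7039
Escaped at iteration 3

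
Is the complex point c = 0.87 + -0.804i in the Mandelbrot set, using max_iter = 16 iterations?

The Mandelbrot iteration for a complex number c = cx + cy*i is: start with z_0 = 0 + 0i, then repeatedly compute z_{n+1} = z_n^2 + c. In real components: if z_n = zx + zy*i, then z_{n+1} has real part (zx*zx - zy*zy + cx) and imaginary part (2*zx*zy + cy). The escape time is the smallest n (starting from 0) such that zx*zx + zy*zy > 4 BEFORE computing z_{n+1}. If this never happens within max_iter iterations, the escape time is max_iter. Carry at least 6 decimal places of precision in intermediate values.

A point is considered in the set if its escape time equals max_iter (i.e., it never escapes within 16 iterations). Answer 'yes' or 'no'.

z_0 = 0 + 0i, c = 0.8700 + -0.8040i
Iter 1: z = 0.8700 + -0.8040i, |z|^2 = 1.4033
Iter 2: z = 0.9805 + -2.2030i, |z|^2 = 5.8144
Escaped at iteration 2

Answer: no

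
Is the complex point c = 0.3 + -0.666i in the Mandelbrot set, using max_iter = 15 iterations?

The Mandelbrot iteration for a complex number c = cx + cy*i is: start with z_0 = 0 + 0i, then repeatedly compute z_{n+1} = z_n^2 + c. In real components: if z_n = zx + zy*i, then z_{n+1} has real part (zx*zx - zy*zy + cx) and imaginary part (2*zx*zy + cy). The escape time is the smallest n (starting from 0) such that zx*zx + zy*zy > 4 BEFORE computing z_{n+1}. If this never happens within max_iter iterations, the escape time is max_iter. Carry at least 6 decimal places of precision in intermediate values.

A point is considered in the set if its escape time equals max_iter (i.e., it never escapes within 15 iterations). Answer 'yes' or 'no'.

Answer: no

Derivation:
z_0 = 0 + 0i, c = 0.3000 + -0.6660i
Iter 1: z = 0.3000 + -0.6660i, |z|^2 = 0.5336
Iter 2: z = -0.0536 + -1.0656i, |z|^2 = 1.1384
Iter 3: z = -0.8326 + -0.5519i, |z|^2 = 0.9978
Iter 4: z = 0.6887 + 0.2530i, |z|^2 = 0.5384
Iter 5: z = 0.7103 + -0.3175i, |z|^2 = 0.6054
Iter 6: z = 0.7038 + -1.1171i, |z|^2 = 1.7432
Iter 7: z = -0.4526 + -2.2383i, |z|^2 = 5.2150
Escaped at iteration 7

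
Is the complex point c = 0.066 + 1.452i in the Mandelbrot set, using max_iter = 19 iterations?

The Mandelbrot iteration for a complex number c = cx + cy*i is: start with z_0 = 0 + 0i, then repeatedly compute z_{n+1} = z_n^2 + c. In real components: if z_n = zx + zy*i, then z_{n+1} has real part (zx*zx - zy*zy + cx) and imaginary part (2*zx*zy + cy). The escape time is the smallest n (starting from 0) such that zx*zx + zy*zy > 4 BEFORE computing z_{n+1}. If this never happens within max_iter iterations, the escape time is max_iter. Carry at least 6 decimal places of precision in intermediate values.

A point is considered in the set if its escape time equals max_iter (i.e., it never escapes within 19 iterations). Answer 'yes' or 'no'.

Answer: no

Derivation:
z_0 = 0 + 0i, c = 0.0660 + 1.4520i
Iter 1: z = 0.0660 + 1.4520i, |z|^2 = 2.1127
Iter 2: z = -2.0379 + 1.6437i, |z|^2 = 6.8549
Escaped at iteration 2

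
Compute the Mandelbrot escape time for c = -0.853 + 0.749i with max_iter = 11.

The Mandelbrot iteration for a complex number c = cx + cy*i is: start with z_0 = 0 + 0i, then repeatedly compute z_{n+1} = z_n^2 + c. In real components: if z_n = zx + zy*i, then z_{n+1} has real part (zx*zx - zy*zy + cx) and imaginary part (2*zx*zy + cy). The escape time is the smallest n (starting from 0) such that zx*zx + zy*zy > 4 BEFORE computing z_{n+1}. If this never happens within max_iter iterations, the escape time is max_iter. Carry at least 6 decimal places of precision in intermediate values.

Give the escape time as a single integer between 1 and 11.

Answer: 4

Derivation:
z_0 = 0 + 0i, c = -0.8530 + 0.7490i
Iter 1: z = -0.8530 + 0.7490i, |z|^2 = 1.2886
Iter 2: z = -0.6864 + -0.5288i, |z|^2 = 0.7508
Iter 3: z = -0.6615 + 1.4749i, |z|^2 = 2.6130
Iter 4: z = -2.5908 + -1.2023i, |z|^2 = 8.1578
Escaped at iteration 4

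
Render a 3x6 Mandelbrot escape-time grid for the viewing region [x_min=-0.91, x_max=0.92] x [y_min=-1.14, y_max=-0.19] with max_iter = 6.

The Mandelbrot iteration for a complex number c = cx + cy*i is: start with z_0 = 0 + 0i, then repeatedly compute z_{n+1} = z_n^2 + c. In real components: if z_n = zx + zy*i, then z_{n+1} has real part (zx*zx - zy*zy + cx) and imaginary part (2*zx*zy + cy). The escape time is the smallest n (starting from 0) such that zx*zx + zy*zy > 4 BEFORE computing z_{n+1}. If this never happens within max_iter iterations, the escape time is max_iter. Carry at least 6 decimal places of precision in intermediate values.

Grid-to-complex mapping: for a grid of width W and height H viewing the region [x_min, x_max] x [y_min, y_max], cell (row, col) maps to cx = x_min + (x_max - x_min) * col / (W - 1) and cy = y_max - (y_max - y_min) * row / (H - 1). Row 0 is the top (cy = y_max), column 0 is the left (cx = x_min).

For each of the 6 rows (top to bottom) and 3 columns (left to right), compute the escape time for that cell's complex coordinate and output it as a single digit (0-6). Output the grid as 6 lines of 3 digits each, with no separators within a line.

Answer: 663
663
562
462
362
342

Derivation:
(row=0, col=0): c = -0.9100 + -0.1900i → escape time 6
(row=0, col=1): c = 0.0050 + -0.1900i → escape time 6
(row=0, col=2): c = 0.9200 + -0.1900i → escape time 3
(row=1, col=0): c = -0.9100 + -0.3800i → escape time 6
(row=1, col=1): c = 0.0050 + -0.3800i → escape time 6
(row=1, col=2): c = 0.9200 + -0.3800i → escape time 3
(row=2, col=0): c = -0.9100 + -0.5700i → escape time 5
(row=2, col=1): c = 0.0050 + -0.5700i → escape time 6
(row=2, col=2): c = 0.9200 + -0.5700i → escape time 2
(row=3, col=0): c = -0.9100 + -0.7600i → escape time 4
(row=3, col=1): c = 0.0050 + -0.7600i → escape time 6
(row=3, col=2): c = 0.9200 + -0.7600i → escape time 2
(row=4, col=0): c = -0.9100 + -0.9500i → escape time 3
(row=4, col=1): c = 0.0050 + -0.9500i → escape time 6
(row=4, col=2): c = 0.9200 + -0.9500i → escape time 2
(row=5, col=0): c = -0.9100 + -1.1400i → escape time 3
(row=5, col=1): c = 0.0050 + -1.1400i → escape time 4
(row=5, col=2): c = 0.9200 + -1.1400i → escape time 2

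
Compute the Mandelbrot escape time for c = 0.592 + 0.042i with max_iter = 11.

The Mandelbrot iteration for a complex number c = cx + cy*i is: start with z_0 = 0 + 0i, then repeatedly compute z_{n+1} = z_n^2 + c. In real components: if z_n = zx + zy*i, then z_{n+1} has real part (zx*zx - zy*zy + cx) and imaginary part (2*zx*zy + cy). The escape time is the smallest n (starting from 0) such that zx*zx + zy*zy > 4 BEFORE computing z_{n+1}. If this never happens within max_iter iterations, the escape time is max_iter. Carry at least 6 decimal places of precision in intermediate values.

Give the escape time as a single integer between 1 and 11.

Answer: 4

Derivation:
z_0 = 0 + 0i, c = 0.5920 + 0.0420i
Iter 1: z = 0.5920 + 0.0420i, |z|^2 = 0.3522
Iter 2: z = 0.9407 + 0.0917i, |z|^2 = 0.8933
Iter 3: z = 1.4685 + 0.2146i, |z|^2 = 2.2025
Iter 4: z = 2.7025 + 0.6722i, |z|^2 = 7.7551
Escaped at iteration 4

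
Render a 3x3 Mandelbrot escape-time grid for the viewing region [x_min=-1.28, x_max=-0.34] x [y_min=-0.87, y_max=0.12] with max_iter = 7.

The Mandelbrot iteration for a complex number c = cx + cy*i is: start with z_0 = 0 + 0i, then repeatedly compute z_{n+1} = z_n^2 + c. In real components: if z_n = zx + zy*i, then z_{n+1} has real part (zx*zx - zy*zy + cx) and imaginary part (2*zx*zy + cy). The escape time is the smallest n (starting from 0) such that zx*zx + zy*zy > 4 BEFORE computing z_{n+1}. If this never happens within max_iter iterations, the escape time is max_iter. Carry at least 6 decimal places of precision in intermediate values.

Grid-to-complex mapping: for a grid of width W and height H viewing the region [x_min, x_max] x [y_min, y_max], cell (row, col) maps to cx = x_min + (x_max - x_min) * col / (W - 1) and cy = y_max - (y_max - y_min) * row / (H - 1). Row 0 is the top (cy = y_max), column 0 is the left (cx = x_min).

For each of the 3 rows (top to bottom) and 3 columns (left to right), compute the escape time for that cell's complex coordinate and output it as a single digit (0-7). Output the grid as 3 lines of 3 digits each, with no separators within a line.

(row=0, col=0): c = -1.2800 + 0.1200i → escape time 7
(row=0, col=1): c = -0.8100 + 0.1200i → escape time 7
(row=0, col=2): c = -0.3400 + 0.1200i → escape time 7
(row=1, col=0): c = -1.2800 + -0.3750i → escape time 7
(row=1, col=1): c = -0.8100 + -0.3750i → escape time 7
(row=1, col=2): c = -0.3400 + -0.3750i → escape time 7
(row=2, col=0): c = -1.2800 + -0.8700i → escape time 3
(row=2, col=1): c = -0.8100 + -0.8700i → escape time 4
(row=2, col=2): c = -0.3400 + -0.8700i → escape time 6

Answer: 777
777
346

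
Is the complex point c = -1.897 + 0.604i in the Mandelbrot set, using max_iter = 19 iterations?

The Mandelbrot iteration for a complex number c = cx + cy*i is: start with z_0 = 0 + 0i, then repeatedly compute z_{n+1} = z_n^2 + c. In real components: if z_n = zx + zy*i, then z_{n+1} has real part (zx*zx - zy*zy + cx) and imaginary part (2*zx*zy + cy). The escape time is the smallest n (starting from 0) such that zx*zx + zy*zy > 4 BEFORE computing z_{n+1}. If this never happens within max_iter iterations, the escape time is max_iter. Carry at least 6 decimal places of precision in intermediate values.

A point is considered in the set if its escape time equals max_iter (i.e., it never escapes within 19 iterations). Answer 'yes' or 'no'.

z_0 = 0 + 0i, c = -1.8970 + 0.6040i
Iter 1: z = -1.8970 + 0.6040i, |z|^2 = 3.9634
Iter 2: z = 1.3368 + -1.6876i, |z|^2 = 4.6349
Escaped at iteration 2

Answer: no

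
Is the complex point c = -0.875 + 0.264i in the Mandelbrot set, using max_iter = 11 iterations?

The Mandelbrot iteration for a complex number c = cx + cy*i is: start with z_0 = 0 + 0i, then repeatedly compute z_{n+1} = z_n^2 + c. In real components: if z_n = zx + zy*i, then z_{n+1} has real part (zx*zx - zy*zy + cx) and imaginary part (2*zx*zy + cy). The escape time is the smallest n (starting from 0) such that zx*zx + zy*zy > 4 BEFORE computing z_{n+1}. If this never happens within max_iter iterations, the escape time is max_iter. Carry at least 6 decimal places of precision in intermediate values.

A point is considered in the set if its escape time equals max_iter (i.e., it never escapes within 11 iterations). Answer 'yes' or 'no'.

z_0 = 0 + 0i, c = -0.8750 + 0.2640i
Iter 1: z = -0.8750 + 0.2640i, |z|^2 = 0.8353
Iter 2: z = -0.1791 + -0.1980i, |z|^2 = 0.0713
Iter 3: z = -0.8821 + 0.3349i, |z|^2 = 0.8903
Iter 4: z = -0.2090 + -0.3269i, |z|^2 = 0.1505
Iter 5: z = -0.9382 + 0.4006i, |z|^2 = 1.0407
Iter 6: z = -0.1553 + -0.4877i, |z|^2 = 0.2620
Iter 7: z = -1.0887 + 0.4155i, |z|^2 = 1.3580
Iter 8: z = 0.1377 + -0.6408i, |z|^2 = 0.4296
Iter 9: z = -1.2667 + 0.0875i, |z|^2 = 1.6122
Iter 10: z = 0.7218 + 0.0422i, |z|^2 = 0.5228
Did not escape in 11 iterations → in set

Answer: yes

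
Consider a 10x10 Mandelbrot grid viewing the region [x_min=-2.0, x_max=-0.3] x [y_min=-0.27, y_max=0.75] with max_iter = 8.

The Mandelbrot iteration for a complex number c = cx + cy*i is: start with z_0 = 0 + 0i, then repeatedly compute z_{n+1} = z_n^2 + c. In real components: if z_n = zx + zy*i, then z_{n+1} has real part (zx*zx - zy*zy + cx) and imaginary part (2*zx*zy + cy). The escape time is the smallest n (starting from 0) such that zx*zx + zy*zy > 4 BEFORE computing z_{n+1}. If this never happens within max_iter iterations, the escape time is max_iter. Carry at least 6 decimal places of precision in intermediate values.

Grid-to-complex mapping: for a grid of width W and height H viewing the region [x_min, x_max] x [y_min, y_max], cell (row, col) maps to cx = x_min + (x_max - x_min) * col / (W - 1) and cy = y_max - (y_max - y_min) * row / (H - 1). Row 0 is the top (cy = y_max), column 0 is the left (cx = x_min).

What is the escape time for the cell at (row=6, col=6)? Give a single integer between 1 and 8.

Answer: 8

Derivation:
z_0 = 0 + 0i, c = -0.8667 + 0.0700i
Iter 1: z = -0.8667 + 0.0700i, |z|^2 = 0.7560
Iter 2: z = -0.1205 + -0.0513i, |z|^2 = 0.0171
Iter 3: z = -0.8548 + 0.0824i, |z|^2 = 0.7375
Iter 4: z = -0.1428 + -0.0708i, |z|^2 = 0.0254
Iter 5: z = -0.8513 + 0.0902i, |z|^2 = 0.7328
Iter 6: z = -0.1501 + -0.0836i, |z|^2 = 0.0295
Iter 7: z = -0.8511 + 0.0951i, |z|^2 = 0.7335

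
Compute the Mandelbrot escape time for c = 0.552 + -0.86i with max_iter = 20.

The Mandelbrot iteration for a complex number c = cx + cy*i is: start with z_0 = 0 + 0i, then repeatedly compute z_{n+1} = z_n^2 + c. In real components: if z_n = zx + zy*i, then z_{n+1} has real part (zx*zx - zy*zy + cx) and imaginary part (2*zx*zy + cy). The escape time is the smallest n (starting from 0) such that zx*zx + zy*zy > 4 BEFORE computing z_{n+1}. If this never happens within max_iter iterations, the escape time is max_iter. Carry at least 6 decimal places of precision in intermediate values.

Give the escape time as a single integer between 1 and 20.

Answer: 3

Derivation:
z_0 = 0 + 0i, c = 0.5520 + -0.8600i
Iter 1: z = 0.5520 + -0.8600i, |z|^2 = 1.0443
Iter 2: z = 0.1171 + -1.8094i, |z|^2 = 3.2878
Iter 3: z = -2.7084 + -1.2838i, |z|^2 = 8.9833
Escaped at iteration 3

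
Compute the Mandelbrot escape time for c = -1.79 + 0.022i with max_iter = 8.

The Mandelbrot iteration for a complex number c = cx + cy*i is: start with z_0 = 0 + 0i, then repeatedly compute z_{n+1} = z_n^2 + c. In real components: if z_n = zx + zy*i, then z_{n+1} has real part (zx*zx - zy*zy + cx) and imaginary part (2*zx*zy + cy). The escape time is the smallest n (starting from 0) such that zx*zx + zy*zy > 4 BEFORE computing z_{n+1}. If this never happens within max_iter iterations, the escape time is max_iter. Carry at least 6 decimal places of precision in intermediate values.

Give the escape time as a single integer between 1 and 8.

z_0 = 0 + 0i, c = -1.7900 + 0.0220i
Iter 1: z = -1.7900 + 0.0220i, |z|^2 = 3.2046
Iter 2: z = 1.4136 + -0.0568i, |z|^2 = 2.0015
Iter 3: z = 0.2051 + -0.1385i, |z|^2 = 0.0612
Iter 4: z = -1.7671 + -0.0348i, |z|^2 = 3.1239
Iter 5: z = 1.3315 + 0.1450i, |z|^2 = 1.7939
Iter 6: z = -0.0382 + 0.4081i, |z|^2 = 0.1680
Iter 7: z = -1.9551 + -0.0092i, |z|^2 = 3.8224

Answer: 8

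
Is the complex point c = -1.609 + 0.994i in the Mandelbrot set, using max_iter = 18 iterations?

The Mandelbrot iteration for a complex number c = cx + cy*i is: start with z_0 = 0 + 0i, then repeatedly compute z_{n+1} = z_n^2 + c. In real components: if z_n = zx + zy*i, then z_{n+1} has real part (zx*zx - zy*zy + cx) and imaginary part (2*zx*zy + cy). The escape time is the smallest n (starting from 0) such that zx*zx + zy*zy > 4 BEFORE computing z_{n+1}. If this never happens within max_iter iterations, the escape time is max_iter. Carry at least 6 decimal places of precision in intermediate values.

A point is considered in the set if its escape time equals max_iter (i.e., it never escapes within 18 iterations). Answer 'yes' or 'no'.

z_0 = 0 + 0i, c = -1.6090 + 0.9940i
Iter 1: z = -1.6090 + 0.9940i, |z|^2 = 3.5769
Iter 2: z = -0.0082 + -2.2047i, |z|^2 = 4.8607
Escaped at iteration 2

Answer: no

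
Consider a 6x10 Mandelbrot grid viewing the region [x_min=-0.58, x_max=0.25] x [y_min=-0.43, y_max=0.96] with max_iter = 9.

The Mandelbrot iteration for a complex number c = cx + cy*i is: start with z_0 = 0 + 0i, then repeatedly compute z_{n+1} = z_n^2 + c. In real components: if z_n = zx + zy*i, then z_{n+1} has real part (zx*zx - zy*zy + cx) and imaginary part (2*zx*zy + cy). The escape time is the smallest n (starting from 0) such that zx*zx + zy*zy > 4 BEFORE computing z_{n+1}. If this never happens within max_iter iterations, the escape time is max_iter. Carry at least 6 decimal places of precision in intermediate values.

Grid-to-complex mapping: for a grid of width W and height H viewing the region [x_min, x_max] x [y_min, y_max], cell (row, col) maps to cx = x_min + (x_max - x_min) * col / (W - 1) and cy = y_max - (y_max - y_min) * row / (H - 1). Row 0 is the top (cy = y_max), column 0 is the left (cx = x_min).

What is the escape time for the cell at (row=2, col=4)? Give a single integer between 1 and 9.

Answer: 9

Derivation:
z_0 = 0 + 0i, c = 0.0840 + 0.6511i
Iter 1: z = 0.0840 + 0.6511i, |z|^2 = 0.4310
Iter 2: z = -0.3329 + 0.7605i, |z|^2 = 0.6892
Iter 3: z = -0.3835 + 0.1448i, |z|^2 = 0.1681
Iter 4: z = 0.2101 + 0.5400i, |z|^2 = 0.3358
Iter 5: z = -0.1635 + 0.8781i, |z|^2 = 0.7978
Iter 6: z = -0.6603 + 0.3640i, |z|^2 = 0.5685
Iter 7: z = 0.3875 + 0.1704i, |z|^2 = 0.1792
Iter 8: z = 0.2051 + 0.7832i, |z|^2 = 0.6555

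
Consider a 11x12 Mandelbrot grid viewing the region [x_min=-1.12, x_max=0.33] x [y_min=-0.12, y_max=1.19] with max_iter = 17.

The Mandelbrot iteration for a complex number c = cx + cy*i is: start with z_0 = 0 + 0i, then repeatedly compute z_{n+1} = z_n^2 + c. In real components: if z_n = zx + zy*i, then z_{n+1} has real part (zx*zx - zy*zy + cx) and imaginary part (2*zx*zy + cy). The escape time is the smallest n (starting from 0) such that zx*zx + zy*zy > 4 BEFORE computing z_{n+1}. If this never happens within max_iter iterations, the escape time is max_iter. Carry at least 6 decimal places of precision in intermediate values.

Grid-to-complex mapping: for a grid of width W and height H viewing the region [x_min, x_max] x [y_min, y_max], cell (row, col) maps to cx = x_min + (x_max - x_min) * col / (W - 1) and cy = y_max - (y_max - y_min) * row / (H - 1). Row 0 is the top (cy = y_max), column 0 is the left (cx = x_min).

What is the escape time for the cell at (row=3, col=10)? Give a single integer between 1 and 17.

z_0 = 0 + 0i, c = 0.3300 + 0.8327i
Iter 1: z = 0.3300 + 0.8327i, |z|^2 = 0.8023
Iter 2: z = -0.2545 + 1.3823i, |z|^2 = 1.9756
Iter 3: z = -1.5160 + 0.1290i, |z|^2 = 2.3150
Iter 4: z = 2.6117 + 0.4415i, |z|^2 = 7.0161
Escaped at iteration 4

Answer: 4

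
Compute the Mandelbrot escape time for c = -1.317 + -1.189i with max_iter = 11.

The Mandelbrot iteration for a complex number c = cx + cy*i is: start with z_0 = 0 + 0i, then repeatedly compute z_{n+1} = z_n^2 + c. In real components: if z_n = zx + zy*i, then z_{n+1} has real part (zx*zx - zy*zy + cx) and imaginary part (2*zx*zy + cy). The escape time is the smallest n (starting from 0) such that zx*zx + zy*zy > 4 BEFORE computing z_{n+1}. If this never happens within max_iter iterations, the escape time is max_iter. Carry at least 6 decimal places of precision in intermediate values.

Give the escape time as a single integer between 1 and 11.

Answer: 2

Derivation:
z_0 = 0 + 0i, c = -1.3170 + -1.1890i
Iter 1: z = -1.3170 + -1.1890i, |z|^2 = 3.1482
Iter 2: z = -0.9962 + 1.9428i, |z|^2 = 4.7671
Escaped at iteration 2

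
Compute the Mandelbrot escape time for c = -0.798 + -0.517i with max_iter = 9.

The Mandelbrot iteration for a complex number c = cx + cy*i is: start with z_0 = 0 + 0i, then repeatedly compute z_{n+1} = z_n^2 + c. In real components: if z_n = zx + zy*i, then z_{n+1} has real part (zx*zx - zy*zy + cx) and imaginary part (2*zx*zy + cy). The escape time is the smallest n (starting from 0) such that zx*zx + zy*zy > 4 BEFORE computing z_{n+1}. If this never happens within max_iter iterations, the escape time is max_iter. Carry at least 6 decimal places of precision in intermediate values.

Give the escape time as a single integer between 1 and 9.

z_0 = 0 + 0i, c = -0.7980 + -0.5170i
Iter 1: z = -0.7980 + -0.5170i, |z|^2 = 0.9041
Iter 2: z = -0.4285 + 0.3081i, |z|^2 = 0.2785
Iter 3: z = -0.7093 + -0.7811i, |z|^2 = 1.1132
Iter 4: z = -0.9049 + 0.5911i, |z|^2 = 1.1682
Iter 5: z = -0.3286 + -1.5867i, |z|^2 = 2.6256
Iter 6: z = -3.2077 + 0.5257i, |z|^2 = 10.5659
Escaped at iteration 6

Answer: 6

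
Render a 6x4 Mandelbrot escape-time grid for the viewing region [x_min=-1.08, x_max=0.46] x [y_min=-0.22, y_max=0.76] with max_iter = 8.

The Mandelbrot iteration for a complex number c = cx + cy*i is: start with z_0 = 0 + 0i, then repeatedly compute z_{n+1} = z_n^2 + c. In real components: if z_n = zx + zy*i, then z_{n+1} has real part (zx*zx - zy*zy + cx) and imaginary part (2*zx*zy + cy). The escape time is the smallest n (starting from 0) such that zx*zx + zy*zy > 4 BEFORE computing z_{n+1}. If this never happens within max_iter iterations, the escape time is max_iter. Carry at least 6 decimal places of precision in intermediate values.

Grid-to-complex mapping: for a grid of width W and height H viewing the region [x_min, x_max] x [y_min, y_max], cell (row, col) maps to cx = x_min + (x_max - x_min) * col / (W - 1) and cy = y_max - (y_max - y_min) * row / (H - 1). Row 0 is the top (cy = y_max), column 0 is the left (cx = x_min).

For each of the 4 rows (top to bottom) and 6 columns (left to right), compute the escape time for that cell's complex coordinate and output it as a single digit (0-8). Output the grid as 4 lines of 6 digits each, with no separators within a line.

(row=0, col=0): c = -1.0800 + 0.7600i → escape time 3
(row=0, col=1): c = -0.7720 + 0.7600i → escape time 4
(row=0, col=2): c = -0.4640 + 0.7600i → escape time 6
(row=0, col=3): c = -0.1560 + 0.7600i → escape time 8
(row=0, col=4): c = 0.1520 + 0.7600i → escape time 6
(row=0, col=5): c = 0.4600 + 0.7600i → escape time 4
(row=1, col=0): c = -1.0800 + 0.4333i → escape time 6
(row=1, col=1): c = -0.7720 + 0.4333i → escape time 7
(row=1, col=2): c = -0.4640 + 0.4333i → escape time 8
(row=1, col=3): c = -0.1560 + 0.4333i → escape time 8
(row=1, col=4): c = 0.1520 + 0.4333i → escape time 8
(row=1, col=5): c = 0.4600 + 0.4333i → escape time 6
(row=2, col=0): c = -1.0800 + 0.1067i → escape time 8
(row=2, col=1): c = -0.7720 + 0.1067i → escape time 8
(row=2, col=2): c = -0.4640 + 0.1067i → escape time 8
(row=2, col=3): c = -0.1560 + 0.1067i → escape time 8
(row=2, col=4): c = 0.1520 + 0.1067i → escape time 8
(row=2, col=5): c = 0.4600 + 0.1067i → escape time 6
(row=3, col=0): c = -1.0800 + -0.2200i → escape time 8
(row=3, col=1): c = -0.7720 + -0.2200i → escape time 8
(row=3, col=2): c = -0.4640 + -0.2200i → escape time 8
(row=3, col=3): c = -0.1560 + -0.2200i → escape time 8
(row=3, col=4): c = 0.1520 + -0.2200i → escape time 8
(row=3, col=5): c = 0.4600 + -0.2200i → escape time 7

Answer: 346864
678886
888886
888887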